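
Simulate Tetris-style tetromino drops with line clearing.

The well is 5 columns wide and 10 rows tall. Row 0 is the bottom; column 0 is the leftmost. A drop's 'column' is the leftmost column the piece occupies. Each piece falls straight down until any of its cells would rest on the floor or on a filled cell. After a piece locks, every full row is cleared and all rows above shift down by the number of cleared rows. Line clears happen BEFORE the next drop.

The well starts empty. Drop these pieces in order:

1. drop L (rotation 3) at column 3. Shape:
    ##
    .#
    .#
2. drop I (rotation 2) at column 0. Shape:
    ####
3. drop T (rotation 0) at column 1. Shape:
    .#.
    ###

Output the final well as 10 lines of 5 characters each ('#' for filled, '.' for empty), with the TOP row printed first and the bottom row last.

Drop 1: L rot3 at col 3 lands with bottom-row=0; cleared 0 line(s) (total 0); column heights now [0 0 0 3 3], max=3
Drop 2: I rot2 at col 0 lands with bottom-row=3; cleared 0 line(s) (total 0); column heights now [4 4 4 4 3], max=4
Drop 3: T rot0 at col 1 lands with bottom-row=4; cleared 0 line(s) (total 0); column heights now [4 5 6 5 3], max=6

Answer: .....
.....
.....
.....
..#..
.###.
####.
...##
....#
....#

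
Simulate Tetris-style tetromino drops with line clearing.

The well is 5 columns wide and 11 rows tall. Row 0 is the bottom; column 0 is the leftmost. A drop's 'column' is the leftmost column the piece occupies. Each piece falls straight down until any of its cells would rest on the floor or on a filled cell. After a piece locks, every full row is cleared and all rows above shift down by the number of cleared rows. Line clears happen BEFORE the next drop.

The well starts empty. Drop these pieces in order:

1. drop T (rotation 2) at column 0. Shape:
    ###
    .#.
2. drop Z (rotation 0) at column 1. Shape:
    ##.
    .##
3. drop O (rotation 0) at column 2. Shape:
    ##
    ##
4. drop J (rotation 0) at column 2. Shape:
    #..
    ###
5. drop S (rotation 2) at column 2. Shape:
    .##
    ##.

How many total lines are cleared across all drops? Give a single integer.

Drop 1: T rot2 at col 0 lands with bottom-row=0; cleared 0 line(s) (total 0); column heights now [2 2 2 0 0], max=2
Drop 2: Z rot0 at col 1 lands with bottom-row=2; cleared 0 line(s) (total 0); column heights now [2 4 4 3 0], max=4
Drop 3: O rot0 at col 2 lands with bottom-row=4; cleared 0 line(s) (total 0); column heights now [2 4 6 6 0], max=6
Drop 4: J rot0 at col 2 lands with bottom-row=6; cleared 0 line(s) (total 0); column heights now [2 4 8 7 7], max=8
Drop 5: S rot2 at col 2 lands with bottom-row=8; cleared 0 line(s) (total 0); column heights now [2 4 9 10 10], max=10

Answer: 0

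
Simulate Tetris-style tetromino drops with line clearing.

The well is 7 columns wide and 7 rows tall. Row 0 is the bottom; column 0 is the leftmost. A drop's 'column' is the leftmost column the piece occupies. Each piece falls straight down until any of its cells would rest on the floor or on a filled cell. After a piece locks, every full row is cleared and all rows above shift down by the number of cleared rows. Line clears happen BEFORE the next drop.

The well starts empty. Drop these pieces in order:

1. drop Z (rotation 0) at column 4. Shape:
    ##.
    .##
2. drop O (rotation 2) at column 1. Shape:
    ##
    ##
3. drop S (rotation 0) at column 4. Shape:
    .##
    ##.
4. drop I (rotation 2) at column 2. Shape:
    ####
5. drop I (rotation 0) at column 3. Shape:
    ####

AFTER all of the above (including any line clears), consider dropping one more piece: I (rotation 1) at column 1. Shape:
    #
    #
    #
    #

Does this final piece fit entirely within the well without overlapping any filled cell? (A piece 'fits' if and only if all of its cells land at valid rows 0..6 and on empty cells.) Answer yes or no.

Answer: yes

Derivation:
Drop 1: Z rot0 at col 4 lands with bottom-row=0; cleared 0 line(s) (total 0); column heights now [0 0 0 0 2 2 1], max=2
Drop 2: O rot2 at col 1 lands with bottom-row=0; cleared 0 line(s) (total 0); column heights now [0 2 2 0 2 2 1], max=2
Drop 3: S rot0 at col 4 lands with bottom-row=2; cleared 0 line(s) (total 0); column heights now [0 2 2 0 3 4 4], max=4
Drop 4: I rot2 at col 2 lands with bottom-row=4; cleared 0 line(s) (total 0); column heights now [0 2 5 5 5 5 4], max=5
Drop 5: I rot0 at col 3 lands with bottom-row=5; cleared 0 line(s) (total 0); column heights now [0 2 5 6 6 6 6], max=6
Test piece I rot1 at col 1 (width 1): heights before test = [0 2 5 6 6 6 6]; fits = True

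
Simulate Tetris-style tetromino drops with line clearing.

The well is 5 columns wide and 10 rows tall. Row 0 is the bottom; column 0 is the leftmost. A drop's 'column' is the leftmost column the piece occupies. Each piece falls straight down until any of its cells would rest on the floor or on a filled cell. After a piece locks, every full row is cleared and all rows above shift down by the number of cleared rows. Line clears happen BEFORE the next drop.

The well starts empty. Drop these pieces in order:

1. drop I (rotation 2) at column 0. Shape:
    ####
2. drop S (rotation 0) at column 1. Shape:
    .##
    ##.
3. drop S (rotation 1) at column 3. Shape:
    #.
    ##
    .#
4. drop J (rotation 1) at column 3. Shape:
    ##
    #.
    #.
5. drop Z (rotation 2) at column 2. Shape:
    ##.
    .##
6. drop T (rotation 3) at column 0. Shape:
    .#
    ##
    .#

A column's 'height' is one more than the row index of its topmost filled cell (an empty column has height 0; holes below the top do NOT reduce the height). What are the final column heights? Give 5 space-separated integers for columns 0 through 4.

Answer: 4 5 10 10 9

Derivation:
Drop 1: I rot2 at col 0 lands with bottom-row=0; cleared 0 line(s) (total 0); column heights now [1 1 1 1 0], max=1
Drop 2: S rot0 at col 1 lands with bottom-row=1; cleared 0 line(s) (total 0); column heights now [1 2 3 3 0], max=3
Drop 3: S rot1 at col 3 lands with bottom-row=2; cleared 0 line(s) (total 0); column heights now [1 2 3 5 4], max=5
Drop 4: J rot1 at col 3 lands with bottom-row=5; cleared 0 line(s) (total 0); column heights now [1 2 3 8 8], max=8
Drop 5: Z rot2 at col 2 lands with bottom-row=8; cleared 0 line(s) (total 0); column heights now [1 2 10 10 9], max=10
Drop 6: T rot3 at col 0 lands with bottom-row=2; cleared 0 line(s) (total 0); column heights now [4 5 10 10 9], max=10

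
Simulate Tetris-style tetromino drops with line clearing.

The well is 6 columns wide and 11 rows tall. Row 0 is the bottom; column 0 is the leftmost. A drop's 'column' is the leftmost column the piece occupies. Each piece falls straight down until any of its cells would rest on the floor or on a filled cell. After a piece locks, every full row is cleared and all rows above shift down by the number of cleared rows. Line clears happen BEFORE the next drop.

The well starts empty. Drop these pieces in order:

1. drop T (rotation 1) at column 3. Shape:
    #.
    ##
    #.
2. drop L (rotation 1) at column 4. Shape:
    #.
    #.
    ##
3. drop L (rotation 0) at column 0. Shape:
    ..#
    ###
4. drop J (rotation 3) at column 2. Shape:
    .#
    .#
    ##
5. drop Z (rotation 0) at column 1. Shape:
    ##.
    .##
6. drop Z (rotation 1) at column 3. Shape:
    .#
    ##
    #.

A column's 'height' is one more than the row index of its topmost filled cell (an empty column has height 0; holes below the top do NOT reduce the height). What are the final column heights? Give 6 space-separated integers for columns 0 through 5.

Drop 1: T rot1 at col 3 lands with bottom-row=0; cleared 0 line(s) (total 0); column heights now [0 0 0 3 2 0], max=3
Drop 2: L rot1 at col 4 lands with bottom-row=2; cleared 0 line(s) (total 0); column heights now [0 0 0 3 5 3], max=5
Drop 3: L rot0 at col 0 lands with bottom-row=0; cleared 0 line(s) (total 0); column heights now [1 1 2 3 5 3], max=5
Drop 4: J rot3 at col 2 lands with bottom-row=3; cleared 0 line(s) (total 0); column heights now [1 1 4 6 5 3], max=6
Drop 5: Z rot0 at col 1 lands with bottom-row=6; cleared 0 line(s) (total 0); column heights now [1 8 8 7 5 3], max=8
Drop 6: Z rot1 at col 3 lands with bottom-row=7; cleared 0 line(s) (total 0); column heights now [1 8 8 9 10 3], max=10

Answer: 1 8 8 9 10 3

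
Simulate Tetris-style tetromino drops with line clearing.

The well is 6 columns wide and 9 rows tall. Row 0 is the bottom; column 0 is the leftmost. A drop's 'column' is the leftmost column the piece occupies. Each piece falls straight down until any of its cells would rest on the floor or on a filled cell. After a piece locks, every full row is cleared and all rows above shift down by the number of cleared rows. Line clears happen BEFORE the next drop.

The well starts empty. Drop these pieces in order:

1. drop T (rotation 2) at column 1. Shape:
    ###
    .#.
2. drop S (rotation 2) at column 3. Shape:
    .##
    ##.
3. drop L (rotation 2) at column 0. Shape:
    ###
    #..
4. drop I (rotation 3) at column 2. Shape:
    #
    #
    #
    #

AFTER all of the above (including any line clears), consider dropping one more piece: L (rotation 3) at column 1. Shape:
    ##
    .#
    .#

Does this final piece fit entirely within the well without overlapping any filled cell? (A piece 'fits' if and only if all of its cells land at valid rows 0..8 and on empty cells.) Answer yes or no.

Drop 1: T rot2 at col 1 lands with bottom-row=0; cleared 0 line(s) (total 0); column heights now [0 2 2 2 0 0], max=2
Drop 2: S rot2 at col 3 lands with bottom-row=2; cleared 0 line(s) (total 0); column heights now [0 2 2 3 4 4], max=4
Drop 3: L rot2 at col 0 lands with bottom-row=1; cleared 0 line(s) (total 0); column heights now [3 3 3 3 4 4], max=4
Drop 4: I rot3 at col 2 lands with bottom-row=3; cleared 0 line(s) (total 0); column heights now [3 3 7 3 4 4], max=7
Test piece L rot3 at col 1 (width 2): heights before test = [3 3 7 3 4 4]; fits = False

Answer: no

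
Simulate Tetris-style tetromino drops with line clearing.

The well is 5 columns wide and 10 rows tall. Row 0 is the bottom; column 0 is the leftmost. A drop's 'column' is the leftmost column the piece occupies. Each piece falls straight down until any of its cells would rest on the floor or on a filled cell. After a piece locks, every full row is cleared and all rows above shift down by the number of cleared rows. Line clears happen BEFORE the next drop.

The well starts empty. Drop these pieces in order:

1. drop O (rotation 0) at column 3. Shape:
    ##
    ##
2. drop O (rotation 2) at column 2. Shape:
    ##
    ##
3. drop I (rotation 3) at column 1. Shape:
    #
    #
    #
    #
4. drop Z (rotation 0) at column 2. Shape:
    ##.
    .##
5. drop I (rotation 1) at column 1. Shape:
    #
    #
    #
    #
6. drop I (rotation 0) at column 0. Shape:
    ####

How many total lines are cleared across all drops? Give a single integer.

Drop 1: O rot0 at col 3 lands with bottom-row=0; cleared 0 line(s) (total 0); column heights now [0 0 0 2 2], max=2
Drop 2: O rot2 at col 2 lands with bottom-row=2; cleared 0 line(s) (total 0); column heights now [0 0 4 4 2], max=4
Drop 3: I rot3 at col 1 lands with bottom-row=0; cleared 0 line(s) (total 0); column heights now [0 4 4 4 2], max=4
Drop 4: Z rot0 at col 2 lands with bottom-row=4; cleared 0 line(s) (total 0); column heights now [0 4 6 6 5], max=6
Drop 5: I rot1 at col 1 lands with bottom-row=4; cleared 0 line(s) (total 0); column heights now [0 8 6 6 5], max=8
Drop 6: I rot0 at col 0 lands with bottom-row=8; cleared 0 line(s) (total 0); column heights now [9 9 9 9 5], max=9

Answer: 0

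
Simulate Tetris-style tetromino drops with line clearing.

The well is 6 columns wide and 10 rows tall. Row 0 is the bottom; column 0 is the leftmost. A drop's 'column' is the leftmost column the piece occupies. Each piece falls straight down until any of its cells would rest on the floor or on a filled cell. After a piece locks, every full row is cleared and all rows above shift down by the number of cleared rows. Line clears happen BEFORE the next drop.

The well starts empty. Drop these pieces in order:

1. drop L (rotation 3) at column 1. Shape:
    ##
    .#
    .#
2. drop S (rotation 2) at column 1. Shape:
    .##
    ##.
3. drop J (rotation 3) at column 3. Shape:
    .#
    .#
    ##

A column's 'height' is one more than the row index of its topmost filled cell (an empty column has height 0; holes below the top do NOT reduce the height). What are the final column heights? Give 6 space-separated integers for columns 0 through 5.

Answer: 0 4 5 6 8 0

Derivation:
Drop 1: L rot3 at col 1 lands with bottom-row=0; cleared 0 line(s) (total 0); column heights now [0 3 3 0 0 0], max=3
Drop 2: S rot2 at col 1 lands with bottom-row=3; cleared 0 line(s) (total 0); column heights now [0 4 5 5 0 0], max=5
Drop 3: J rot3 at col 3 lands with bottom-row=5; cleared 0 line(s) (total 0); column heights now [0 4 5 6 8 0], max=8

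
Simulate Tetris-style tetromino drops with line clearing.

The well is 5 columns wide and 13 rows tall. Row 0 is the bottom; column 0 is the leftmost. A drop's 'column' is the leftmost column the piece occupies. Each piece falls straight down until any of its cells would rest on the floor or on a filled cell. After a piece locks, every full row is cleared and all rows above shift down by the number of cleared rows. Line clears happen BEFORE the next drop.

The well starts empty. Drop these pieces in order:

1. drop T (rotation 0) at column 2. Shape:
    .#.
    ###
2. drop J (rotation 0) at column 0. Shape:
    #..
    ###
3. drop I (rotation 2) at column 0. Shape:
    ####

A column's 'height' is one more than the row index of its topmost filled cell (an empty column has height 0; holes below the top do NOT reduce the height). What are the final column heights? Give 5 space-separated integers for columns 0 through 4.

Answer: 4 4 4 4 1

Derivation:
Drop 1: T rot0 at col 2 lands with bottom-row=0; cleared 0 line(s) (total 0); column heights now [0 0 1 2 1], max=2
Drop 2: J rot0 at col 0 lands with bottom-row=1; cleared 0 line(s) (total 0); column heights now [3 2 2 2 1], max=3
Drop 3: I rot2 at col 0 lands with bottom-row=3; cleared 0 line(s) (total 0); column heights now [4 4 4 4 1], max=4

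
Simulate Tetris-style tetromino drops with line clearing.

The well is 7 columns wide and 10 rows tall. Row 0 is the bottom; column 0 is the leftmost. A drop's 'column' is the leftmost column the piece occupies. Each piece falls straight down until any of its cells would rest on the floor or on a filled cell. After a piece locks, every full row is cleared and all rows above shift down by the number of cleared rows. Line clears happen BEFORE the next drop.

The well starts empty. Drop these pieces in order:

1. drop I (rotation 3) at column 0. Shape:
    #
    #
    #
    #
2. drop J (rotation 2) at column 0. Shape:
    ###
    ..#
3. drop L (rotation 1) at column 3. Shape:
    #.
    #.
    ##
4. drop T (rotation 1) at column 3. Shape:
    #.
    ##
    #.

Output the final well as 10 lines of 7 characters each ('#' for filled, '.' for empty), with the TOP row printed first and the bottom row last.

Drop 1: I rot3 at col 0 lands with bottom-row=0; cleared 0 line(s) (total 0); column heights now [4 0 0 0 0 0 0], max=4
Drop 2: J rot2 at col 0 lands with bottom-row=3; cleared 0 line(s) (total 0); column heights now [5 5 5 0 0 0 0], max=5
Drop 3: L rot1 at col 3 lands with bottom-row=0; cleared 0 line(s) (total 0); column heights now [5 5 5 3 1 0 0], max=5
Drop 4: T rot1 at col 3 lands with bottom-row=3; cleared 0 line(s) (total 0); column heights now [5 5 5 6 5 0 0], max=6

Answer: .......
.......
.......
.......
...#...
#####..
#.##...
#..#...
#..#...
#..##..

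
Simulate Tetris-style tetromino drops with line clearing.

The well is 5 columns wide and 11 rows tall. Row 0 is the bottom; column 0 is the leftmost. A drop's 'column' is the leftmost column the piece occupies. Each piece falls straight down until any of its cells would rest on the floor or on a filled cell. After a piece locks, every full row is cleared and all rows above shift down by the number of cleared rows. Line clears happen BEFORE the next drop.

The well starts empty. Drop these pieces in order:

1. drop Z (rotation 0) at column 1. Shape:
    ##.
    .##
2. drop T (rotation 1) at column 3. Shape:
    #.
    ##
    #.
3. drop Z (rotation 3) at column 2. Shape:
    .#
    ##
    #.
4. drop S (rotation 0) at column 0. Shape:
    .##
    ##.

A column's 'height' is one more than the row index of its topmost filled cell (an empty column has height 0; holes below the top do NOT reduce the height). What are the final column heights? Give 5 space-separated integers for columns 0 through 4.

Drop 1: Z rot0 at col 1 lands with bottom-row=0; cleared 0 line(s) (total 0); column heights now [0 2 2 1 0], max=2
Drop 2: T rot1 at col 3 lands with bottom-row=1; cleared 0 line(s) (total 0); column heights now [0 2 2 4 3], max=4
Drop 3: Z rot3 at col 2 lands with bottom-row=3; cleared 0 line(s) (total 0); column heights now [0 2 5 6 3], max=6
Drop 4: S rot0 at col 0 lands with bottom-row=4; cleared 0 line(s) (total 0); column heights now [5 6 6 6 3], max=6

Answer: 5 6 6 6 3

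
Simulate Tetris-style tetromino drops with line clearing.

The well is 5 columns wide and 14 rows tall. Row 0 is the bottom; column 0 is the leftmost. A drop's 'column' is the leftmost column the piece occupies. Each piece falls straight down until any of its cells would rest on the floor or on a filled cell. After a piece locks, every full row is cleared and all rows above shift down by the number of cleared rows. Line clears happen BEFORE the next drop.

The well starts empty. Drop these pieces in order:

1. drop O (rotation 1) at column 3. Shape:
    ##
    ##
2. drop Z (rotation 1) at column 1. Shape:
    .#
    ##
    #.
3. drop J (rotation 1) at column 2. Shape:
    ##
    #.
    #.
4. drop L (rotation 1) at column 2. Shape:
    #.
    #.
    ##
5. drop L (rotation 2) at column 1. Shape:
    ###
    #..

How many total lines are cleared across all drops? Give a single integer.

Answer: 0

Derivation:
Drop 1: O rot1 at col 3 lands with bottom-row=0; cleared 0 line(s) (total 0); column heights now [0 0 0 2 2], max=2
Drop 2: Z rot1 at col 1 lands with bottom-row=0; cleared 0 line(s) (total 0); column heights now [0 2 3 2 2], max=3
Drop 3: J rot1 at col 2 lands with bottom-row=3; cleared 0 line(s) (total 0); column heights now [0 2 6 6 2], max=6
Drop 4: L rot1 at col 2 lands with bottom-row=6; cleared 0 line(s) (total 0); column heights now [0 2 9 7 2], max=9
Drop 5: L rot2 at col 1 lands with bottom-row=8; cleared 0 line(s) (total 0); column heights now [0 10 10 10 2], max=10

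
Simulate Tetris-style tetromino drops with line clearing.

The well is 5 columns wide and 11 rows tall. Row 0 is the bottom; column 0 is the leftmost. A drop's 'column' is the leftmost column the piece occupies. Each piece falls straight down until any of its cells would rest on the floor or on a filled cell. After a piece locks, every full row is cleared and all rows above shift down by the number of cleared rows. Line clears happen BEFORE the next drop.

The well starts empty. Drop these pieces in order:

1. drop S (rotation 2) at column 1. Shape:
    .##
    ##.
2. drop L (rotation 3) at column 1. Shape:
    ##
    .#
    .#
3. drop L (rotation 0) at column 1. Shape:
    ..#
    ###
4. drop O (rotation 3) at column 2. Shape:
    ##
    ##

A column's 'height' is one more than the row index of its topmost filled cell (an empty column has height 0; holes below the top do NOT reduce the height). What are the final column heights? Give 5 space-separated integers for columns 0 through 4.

Drop 1: S rot2 at col 1 lands with bottom-row=0; cleared 0 line(s) (total 0); column heights now [0 1 2 2 0], max=2
Drop 2: L rot3 at col 1 lands with bottom-row=2; cleared 0 line(s) (total 0); column heights now [0 5 5 2 0], max=5
Drop 3: L rot0 at col 1 lands with bottom-row=5; cleared 0 line(s) (total 0); column heights now [0 6 6 7 0], max=7
Drop 4: O rot3 at col 2 lands with bottom-row=7; cleared 0 line(s) (total 0); column heights now [0 6 9 9 0], max=9

Answer: 0 6 9 9 0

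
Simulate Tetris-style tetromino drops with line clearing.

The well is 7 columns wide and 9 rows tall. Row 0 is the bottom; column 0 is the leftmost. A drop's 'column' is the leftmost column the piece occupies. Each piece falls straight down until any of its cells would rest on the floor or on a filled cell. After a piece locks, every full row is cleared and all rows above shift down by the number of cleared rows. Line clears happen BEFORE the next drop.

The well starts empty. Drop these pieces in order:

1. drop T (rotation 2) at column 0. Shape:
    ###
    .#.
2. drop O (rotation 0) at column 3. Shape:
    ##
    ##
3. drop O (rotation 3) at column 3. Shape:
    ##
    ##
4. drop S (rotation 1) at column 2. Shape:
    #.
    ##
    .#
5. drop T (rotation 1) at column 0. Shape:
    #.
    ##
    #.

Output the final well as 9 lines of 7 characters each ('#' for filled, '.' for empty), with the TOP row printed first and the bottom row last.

Answer: .......
.......
..#....
..##...
#..#...
##.##..
#..##..
#####..
.#.##..

Derivation:
Drop 1: T rot2 at col 0 lands with bottom-row=0; cleared 0 line(s) (total 0); column heights now [2 2 2 0 0 0 0], max=2
Drop 2: O rot0 at col 3 lands with bottom-row=0; cleared 0 line(s) (total 0); column heights now [2 2 2 2 2 0 0], max=2
Drop 3: O rot3 at col 3 lands with bottom-row=2; cleared 0 line(s) (total 0); column heights now [2 2 2 4 4 0 0], max=4
Drop 4: S rot1 at col 2 lands with bottom-row=4; cleared 0 line(s) (total 0); column heights now [2 2 7 6 4 0 0], max=7
Drop 5: T rot1 at col 0 lands with bottom-row=2; cleared 0 line(s) (total 0); column heights now [5 4 7 6 4 0 0], max=7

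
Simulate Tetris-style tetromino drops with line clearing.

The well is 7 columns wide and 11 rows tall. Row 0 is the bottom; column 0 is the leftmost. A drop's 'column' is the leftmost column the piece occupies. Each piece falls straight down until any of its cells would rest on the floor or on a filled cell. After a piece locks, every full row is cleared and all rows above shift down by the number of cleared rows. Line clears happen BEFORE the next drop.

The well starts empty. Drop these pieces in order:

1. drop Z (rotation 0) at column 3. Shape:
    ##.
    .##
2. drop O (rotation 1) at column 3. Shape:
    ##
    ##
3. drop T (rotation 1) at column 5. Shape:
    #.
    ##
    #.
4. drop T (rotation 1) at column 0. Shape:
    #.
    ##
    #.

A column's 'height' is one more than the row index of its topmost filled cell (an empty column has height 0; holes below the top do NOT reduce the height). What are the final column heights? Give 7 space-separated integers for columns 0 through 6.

Answer: 3 2 0 4 4 4 3

Derivation:
Drop 1: Z rot0 at col 3 lands with bottom-row=0; cleared 0 line(s) (total 0); column heights now [0 0 0 2 2 1 0], max=2
Drop 2: O rot1 at col 3 lands with bottom-row=2; cleared 0 line(s) (total 0); column heights now [0 0 0 4 4 1 0], max=4
Drop 3: T rot1 at col 5 lands with bottom-row=1; cleared 0 line(s) (total 0); column heights now [0 0 0 4 4 4 3], max=4
Drop 4: T rot1 at col 0 lands with bottom-row=0; cleared 0 line(s) (total 0); column heights now [3 2 0 4 4 4 3], max=4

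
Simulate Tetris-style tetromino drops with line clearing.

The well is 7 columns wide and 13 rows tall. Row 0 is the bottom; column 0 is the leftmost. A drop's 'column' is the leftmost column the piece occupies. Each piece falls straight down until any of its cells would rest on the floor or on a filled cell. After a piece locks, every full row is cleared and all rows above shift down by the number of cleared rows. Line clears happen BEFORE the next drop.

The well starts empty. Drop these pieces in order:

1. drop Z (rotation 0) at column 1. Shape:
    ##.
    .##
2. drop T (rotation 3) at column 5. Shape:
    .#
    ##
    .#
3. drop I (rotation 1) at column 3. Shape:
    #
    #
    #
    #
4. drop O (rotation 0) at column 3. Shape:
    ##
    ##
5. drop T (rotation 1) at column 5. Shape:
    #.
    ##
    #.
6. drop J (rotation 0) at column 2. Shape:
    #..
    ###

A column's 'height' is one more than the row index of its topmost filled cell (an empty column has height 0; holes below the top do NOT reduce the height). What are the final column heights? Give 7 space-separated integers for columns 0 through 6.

Answer: 0 2 9 8 8 5 4

Derivation:
Drop 1: Z rot0 at col 1 lands with bottom-row=0; cleared 0 line(s) (total 0); column heights now [0 2 2 1 0 0 0], max=2
Drop 2: T rot3 at col 5 lands with bottom-row=0; cleared 0 line(s) (total 0); column heights now [0 2 2 1 0 2 3], max=3
Drop 3: I rot1 at col 3 lands with bottom-row=1; cleared 0 line(s) (total 0); column heights now [0 2 2 5 0 2 3], max=5
Drop 4: O rot0 at col 3 lands with bottom-row=5; cleared 0 line(s) (total 0); column heights now [0 2 2 7 7 2 3], max=7
Drop 5: T rot1 at col 5 lands with bottom-row=2; cleared 0 line(s) (total 0); column heights now [0 2 2 7 7 5 4], max=7
Drop 6: J rot0 at col 2 lands with bottom-row=7; cleared 0 line(s) (total 0); column heights now [0 2 9 8 8 5 4], max=9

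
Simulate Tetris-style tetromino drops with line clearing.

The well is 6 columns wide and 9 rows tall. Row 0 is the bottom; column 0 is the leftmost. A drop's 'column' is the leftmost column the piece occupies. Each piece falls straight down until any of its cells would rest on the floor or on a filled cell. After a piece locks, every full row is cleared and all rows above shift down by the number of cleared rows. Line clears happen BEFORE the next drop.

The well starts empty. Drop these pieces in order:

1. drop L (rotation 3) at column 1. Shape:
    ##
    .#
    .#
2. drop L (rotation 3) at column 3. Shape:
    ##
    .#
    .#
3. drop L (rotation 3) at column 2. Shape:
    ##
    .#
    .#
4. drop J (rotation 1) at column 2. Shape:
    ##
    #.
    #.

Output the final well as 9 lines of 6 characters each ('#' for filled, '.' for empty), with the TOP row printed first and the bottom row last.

Drop 1: L rot3 at col 1 lands with bottom-row=0; cleared 0 line(s) (total 0); column heights now [0 3 3 0 0 0], max=3
Drop 2: L rot3 at col 3 lands with bottom-row=0; cleared 0 line(s) (total 0); column heights now [0 3 3 3 3 0], max=3
Drop 3: L rot3 at col 2 lands with bottom-row=3; cleared 0 line(s) (total 0); column heights now [0 3 6 6 3 0], max=6
Drop 4: J rot1 at col 2 lands with bottom-row=6; cleared 0 line(s) (total 0); column heights now [0 3 9 9 3 0], max=9

Answer: ..##..
..#...
..#...
..##..
...#..
...#..
.####.
..#.#.
..#.#.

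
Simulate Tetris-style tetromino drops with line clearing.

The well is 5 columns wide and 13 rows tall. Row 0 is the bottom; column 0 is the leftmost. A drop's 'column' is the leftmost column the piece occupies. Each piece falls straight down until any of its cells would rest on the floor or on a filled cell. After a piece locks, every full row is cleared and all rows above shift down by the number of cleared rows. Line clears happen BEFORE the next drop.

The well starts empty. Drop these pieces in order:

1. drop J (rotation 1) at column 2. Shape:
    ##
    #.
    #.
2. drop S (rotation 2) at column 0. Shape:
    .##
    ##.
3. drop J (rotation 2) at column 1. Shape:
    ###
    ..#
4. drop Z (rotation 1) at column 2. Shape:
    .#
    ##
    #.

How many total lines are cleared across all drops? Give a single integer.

Drop 1: J rot1 at col 2 lands with bottom-row=0; cleared 0 line(s) (total 0); column heights now [0 0 3 3 0], max=3
Drop 2: S rot2 at col 0 lands with bottom-row=2; cleared 0 line(s) (total 0); column heights now [3 4 4 3 0], max=4
Drop 3: J rot2 at col 1 lands with bottom-row=3; cleared 0 line(s) (total 0); column heights now [3 5 5 5 0], max=5
Drop 4: Z rot1 at col 2 lands with bottom-row=5; cleared 0 line(s) (total 0); column heights now [3 5 7 8 0], max=8

Answer: 0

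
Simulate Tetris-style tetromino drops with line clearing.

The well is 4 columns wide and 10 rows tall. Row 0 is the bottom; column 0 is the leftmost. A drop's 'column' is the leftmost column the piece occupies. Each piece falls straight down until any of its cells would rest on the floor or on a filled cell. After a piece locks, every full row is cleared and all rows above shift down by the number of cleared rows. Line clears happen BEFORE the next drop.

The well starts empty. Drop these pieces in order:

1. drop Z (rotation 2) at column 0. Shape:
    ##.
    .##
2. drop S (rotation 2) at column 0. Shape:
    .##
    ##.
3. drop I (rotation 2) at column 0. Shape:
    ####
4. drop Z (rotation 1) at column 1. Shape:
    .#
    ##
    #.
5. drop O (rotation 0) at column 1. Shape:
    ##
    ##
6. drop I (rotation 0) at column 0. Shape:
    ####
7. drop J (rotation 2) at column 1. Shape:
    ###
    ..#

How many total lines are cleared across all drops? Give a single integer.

Drop 1: Z rot2 at col 0 lands with bottom-row=0; cleared 0 line(s) (total 0); column heights now [2 2 1 0], max=2
Drop 2: S rot2 at col 0 lands with bottom-row=2; cleared 0 line(s) (total 0); column heights now [3 4 4 0], max=4
Drop 3: I rot2 at col 0 lands with bottom-row=4; cleared 1 line(s) (total 1); column heights now [3 4 4 0], max=4
Drop 4: Z rot1 at col 1 lands with bottom-row=4; cleared 0 line(s) (total 1); column heights now [3 6 7 0], max=7
Drop 5: O rot0 at col 1 lands with bottom-row=7; cleared 0 line(s) (total 1); column heights now [3 9 9 0], max=9
Drop 6: I rot0 at col 0 lands with bottom-row=9; cleared 1 line(s) (total 2); column heights now [3 9 9 0], max=9
Drop 7: J rot2 at col 1 lands with bottom-row=8; cleared 0 line(s) (total 2); column heights now [3 10 10 10], max=10

Answer: 2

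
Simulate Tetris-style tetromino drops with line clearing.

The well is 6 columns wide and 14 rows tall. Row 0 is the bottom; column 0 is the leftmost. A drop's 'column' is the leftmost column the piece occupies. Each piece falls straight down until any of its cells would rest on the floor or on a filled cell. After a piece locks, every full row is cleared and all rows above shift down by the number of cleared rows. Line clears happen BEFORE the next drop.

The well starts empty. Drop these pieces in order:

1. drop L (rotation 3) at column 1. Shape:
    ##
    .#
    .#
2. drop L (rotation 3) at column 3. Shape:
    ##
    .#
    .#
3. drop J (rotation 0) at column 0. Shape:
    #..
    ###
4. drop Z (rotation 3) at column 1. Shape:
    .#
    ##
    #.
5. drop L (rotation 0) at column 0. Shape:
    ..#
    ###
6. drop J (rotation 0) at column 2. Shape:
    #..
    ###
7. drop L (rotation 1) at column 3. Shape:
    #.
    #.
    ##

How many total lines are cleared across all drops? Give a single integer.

Drop 1: L rot3 at col 1 lands with bottom-row=0; cleared 0 line(s) (total 0); column heights now [0 3 3 0 0 0], max=3
Drop 2: L rot3 at col 3 lands with bottom-row=0; cleared 0 line(s) (total 0); column heights now [0 3 3 3 3 0], max=3
Drop 3: J rot0 at col 0 lands with bottom-row=3; cleared 0 line(s) (total 0); column heights now [5 4 4 3 3 0], max=5
Drop 4: Z rot3 at col 1 lands with bottom-row=4; cleared 0 line(s) (total 0); column heights now [5 6 7 3 3 0], max=7
Drop 5: L rot0 at col 0 lands with bottom-row=7; cleared 0 line(s) (total 0); column heights now [8 8 9 3 3 0], max=9
Drop 6: J rot0 at col 2 lands with bottom-row=9; cleared 0 line(s) (total 0); column heights now [8 8 11 10 10 0], max=11
Drop 7: L rot1 at col 3 lands with bottom-row=10; cleared 0 line(s) (total 0); column heights now [8 8 11 13 11 0], max=13

Answer: 0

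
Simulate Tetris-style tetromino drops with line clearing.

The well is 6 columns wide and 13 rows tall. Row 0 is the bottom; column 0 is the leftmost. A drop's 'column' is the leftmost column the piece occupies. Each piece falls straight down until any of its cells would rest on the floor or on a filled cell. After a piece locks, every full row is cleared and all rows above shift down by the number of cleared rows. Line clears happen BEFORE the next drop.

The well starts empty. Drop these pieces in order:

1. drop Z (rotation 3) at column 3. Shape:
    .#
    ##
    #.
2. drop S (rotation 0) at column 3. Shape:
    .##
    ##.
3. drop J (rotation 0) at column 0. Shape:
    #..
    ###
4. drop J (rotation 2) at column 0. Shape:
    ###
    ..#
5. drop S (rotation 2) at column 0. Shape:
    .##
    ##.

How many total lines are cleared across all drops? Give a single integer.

Drop 1: Z rot3 at col 3 lands with bottom-row=0; cleared 0 line(s) (total 0); column heights now [0 0 0 2 3 0], max=3
Drop 2: S rot0 at col 3 lands with bottom-row=3; cleared 0 line(s) (total 0); column heights now [0 0 0 4 5 5], max=5
Drop 3: J rot0 at col 0 lands with bottom-row=0; cleared 0 line(s) (total 0); column heights now [2 1 1 4 5 5], max=5
Drop 4: J rot2 at col 0 lands with bottom-row=1; cleared 0 line(s) (total 0); column heights now [3 3 3 4 5 5], max=5
Drop 5: S rot2 at col 0 lands with bottom-row=3; cleared 0 line(s) (total 0); column heights now [4 5 5 4 5 5], max=5

Answer: 0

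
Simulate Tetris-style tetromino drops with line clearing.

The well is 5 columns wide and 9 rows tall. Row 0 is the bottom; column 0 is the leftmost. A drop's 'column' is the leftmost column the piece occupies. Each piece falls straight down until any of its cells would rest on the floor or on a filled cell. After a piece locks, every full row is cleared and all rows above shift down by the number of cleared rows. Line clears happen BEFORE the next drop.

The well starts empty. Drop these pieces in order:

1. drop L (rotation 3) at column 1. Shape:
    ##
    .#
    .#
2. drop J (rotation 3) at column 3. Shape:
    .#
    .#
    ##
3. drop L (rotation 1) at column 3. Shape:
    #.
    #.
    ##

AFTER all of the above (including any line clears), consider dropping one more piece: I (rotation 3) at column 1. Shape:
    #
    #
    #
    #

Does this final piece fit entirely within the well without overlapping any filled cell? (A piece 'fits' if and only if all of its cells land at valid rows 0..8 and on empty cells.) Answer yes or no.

Answer: yes

Derivation:
Drop 1: L rot3 at col 1 lands with bottom-row=0; cleared 0 line(s) (total 0); column heights now [0 3 3 0 0], max=3
Drop 2: J rot3 at col 3 lands with bottom-row=0; cleared 0 line(s) (total 0); column heights now [0 3 3 1 3], max=3
Drop 3: L rot1 at col 3 lands with bottom-row=3; cleared 0 line(s) (total 0); column heights now [0 3 3 6 4], max=6
Test piece I rot3 at col 1 (width 1): heights before test = [0 3 3 6 4]; fits = True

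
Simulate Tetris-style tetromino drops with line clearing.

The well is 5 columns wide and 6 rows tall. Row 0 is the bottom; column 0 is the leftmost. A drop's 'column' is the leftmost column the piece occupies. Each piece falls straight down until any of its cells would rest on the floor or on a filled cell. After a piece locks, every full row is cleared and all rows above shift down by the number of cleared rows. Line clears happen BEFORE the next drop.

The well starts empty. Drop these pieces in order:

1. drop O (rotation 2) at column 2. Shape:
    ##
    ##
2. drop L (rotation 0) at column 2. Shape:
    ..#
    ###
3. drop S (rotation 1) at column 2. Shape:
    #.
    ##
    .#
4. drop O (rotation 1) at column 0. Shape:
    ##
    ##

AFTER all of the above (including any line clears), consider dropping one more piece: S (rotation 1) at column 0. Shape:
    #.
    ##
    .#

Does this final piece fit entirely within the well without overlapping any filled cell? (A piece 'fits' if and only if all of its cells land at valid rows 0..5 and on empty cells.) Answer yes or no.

Drop 1: O rot2 at col 2 lands with bottom-row=0; cleared 0 line(s) (total 0); column heights now [0 0 2 2 0], max=2
Drop 2: L rot0 at col 2 lands with bottom-row=2; cleared 0 line(s) (total 0); column heights now [0 0 3 3 4], max=4
Drop 3: S rot1 at col 2 lands with bottom-row=3; cleared 0 line(s) (total 0); column heights now [0 0 6 5 4], max=6
Drop 4: O rot1 at col 0 lands with bottom-row=0; cleared 0 line(s) (total 0); column heights now [2 2 6 5 4], max=6
Test piece S rot1 at col 0 (width 2): heights before test = [2 2 6 5 4]; fits = True

Answer: yes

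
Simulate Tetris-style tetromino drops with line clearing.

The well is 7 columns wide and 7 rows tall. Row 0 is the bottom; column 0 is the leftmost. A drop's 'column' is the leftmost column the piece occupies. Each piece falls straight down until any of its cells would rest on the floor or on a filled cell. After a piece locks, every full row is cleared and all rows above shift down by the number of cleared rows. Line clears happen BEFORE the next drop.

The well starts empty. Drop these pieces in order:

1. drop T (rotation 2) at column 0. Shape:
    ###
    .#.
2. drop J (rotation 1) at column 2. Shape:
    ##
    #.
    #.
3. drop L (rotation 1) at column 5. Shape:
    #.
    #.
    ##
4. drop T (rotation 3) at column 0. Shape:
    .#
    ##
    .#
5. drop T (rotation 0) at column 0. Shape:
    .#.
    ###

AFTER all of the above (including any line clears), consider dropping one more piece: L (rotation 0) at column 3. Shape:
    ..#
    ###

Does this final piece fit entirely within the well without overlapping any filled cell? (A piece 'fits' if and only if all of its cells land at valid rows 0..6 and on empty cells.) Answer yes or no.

Answer: yes

Derivation:
Drop 1: T rot2 at col 0 lands with bottom-row=0; cleared 0 line(s) (total 0); column heights now [2 2 2 0 0 0 0], max=2
Drop 2: J rot1 at col 2 lands with bottom-row=2; cleared 0 line(s) (total 0); column heights now [2 2 5 5 0 0 0], max=5
Drop 3: L rot1 at col 5 lands with bottom-row=0; cleared 0 line(s) (total 0); column heights now [2 2 5 5 0 3 1], max=5
Drop 4: T rot3 at col 0 lands with bottom-row=2; cleared 0 line(s) (total 0); column heights now [4 5 5 5 0 3 1], max=5
Drop 5: T rot0 at col 0 lands with bottom-row=5; cleared 0 line(s) (total 0); column heights now [6 7 6 5 0 3 1], max=7
Test piece L rot0 at col 3 (width 3): heights before test = [6 7 6 5 0 3 1]; fits = True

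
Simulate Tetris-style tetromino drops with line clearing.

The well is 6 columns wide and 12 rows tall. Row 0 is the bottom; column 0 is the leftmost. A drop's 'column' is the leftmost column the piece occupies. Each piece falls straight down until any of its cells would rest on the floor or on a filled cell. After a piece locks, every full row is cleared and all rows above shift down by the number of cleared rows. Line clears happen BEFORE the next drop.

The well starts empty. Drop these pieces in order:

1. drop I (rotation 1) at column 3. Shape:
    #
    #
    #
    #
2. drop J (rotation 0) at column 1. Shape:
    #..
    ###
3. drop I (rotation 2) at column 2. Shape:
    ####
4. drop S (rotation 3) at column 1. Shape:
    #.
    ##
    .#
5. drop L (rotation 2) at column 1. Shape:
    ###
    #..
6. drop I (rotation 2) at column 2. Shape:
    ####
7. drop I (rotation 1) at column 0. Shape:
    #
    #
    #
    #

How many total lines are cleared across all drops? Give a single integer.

Answer: 0

Derivation:
Drop 1: I rot1 at col 3 lands with bottom-row=0; cleared 0 line(s) (total 0); column heights now [0 0 0 4 0 0], max=4
Drop 2: J rot0 at col 1 lands with bottom-row=4; cleared 0 line(s) (total 0); column heights now [0 6 5 5 0 0], max=6
Drop 3: I rot2 at col 2 lands with bottom-row=5; cleared 0 line(s) (total 0); column heights now [0 6 6 6 6 6], max=6
Drop 4: S rot3 at col 1 lands with bottom-row=6; cleared 0 line(s) (total 0); column heights now [0 9 8 6 6 6], max=9
Drop 5: L rot2 at col 1 lands with bottom-row=9; cleared 0 line(s) (total 0); column heights now [0 11 11 11 6 6], max=11
Drop 6: I rot2 at col 2 lands with bottom-row=11; cleared 0 line(s) (total 0); column heights now [0 11 12 12 12 12], max=12
Drop 7: I rot1 at col 0 lands with bottom-row=0; cleared 0 line(s) (total 0); column heights now [4 11 12 12 12 12], max=12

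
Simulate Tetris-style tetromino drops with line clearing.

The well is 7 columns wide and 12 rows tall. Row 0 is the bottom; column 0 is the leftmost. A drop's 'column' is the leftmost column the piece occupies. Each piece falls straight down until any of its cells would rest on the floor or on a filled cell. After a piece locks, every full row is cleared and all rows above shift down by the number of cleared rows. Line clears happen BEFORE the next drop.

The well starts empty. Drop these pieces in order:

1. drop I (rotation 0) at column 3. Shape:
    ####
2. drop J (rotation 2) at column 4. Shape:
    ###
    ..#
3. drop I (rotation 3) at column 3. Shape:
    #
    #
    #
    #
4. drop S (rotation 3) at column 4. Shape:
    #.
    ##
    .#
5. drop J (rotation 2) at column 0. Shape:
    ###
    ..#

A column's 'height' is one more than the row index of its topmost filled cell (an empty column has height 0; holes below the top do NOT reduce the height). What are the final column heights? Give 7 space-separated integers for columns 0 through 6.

Answer: 2 2 2 5 6 5 3

Derivation:
Drop 1: I rot0 at col 3 lands with bottom-row=0; cleared 0 line(s) (total 0); column heights now [0 0 0 1 1 1 1], max=1
Drop 2: J rot2 at col 4 lands with bottom-row=1; cleared 0 line(s) (total 0); column heights now [0 0 0 1 3 3 3], max=3
Drop 3: I rot3 at col 3 lands with bottom-row=1; cleared 0 line(s) (total 0); column heights now [0 0 0 5 3 3 3], max=5
Drop 4: S rot3 at col 4 lands with bottom-row=3; cleared 0 line(s) (total 0); column heights now [0 0 0 5 6 5 3], max=6
Drop 5: J rot2 at col 0 lands with bottom-row=0; cleared 0 line(s) (total 0); column heights now [2 2 2 5 6 5 3], max=6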